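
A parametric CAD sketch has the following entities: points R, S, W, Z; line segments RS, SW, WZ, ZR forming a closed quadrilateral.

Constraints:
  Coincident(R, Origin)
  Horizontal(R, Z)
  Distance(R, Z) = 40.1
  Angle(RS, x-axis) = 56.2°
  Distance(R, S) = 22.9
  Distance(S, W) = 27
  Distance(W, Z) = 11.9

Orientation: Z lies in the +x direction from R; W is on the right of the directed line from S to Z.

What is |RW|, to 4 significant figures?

28.69

Checks: |SW| = 27.00 ✓; |WZ| = 11.90 ✓.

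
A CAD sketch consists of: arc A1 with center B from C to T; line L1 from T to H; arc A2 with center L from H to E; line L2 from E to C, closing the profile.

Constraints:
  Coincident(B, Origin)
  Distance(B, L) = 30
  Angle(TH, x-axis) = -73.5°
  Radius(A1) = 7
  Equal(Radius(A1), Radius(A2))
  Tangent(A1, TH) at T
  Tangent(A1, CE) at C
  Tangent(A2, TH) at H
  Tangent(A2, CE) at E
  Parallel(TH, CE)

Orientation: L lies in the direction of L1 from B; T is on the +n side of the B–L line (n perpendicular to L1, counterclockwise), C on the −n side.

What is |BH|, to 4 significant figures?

30.81

The slot axis is L1's direction at -73.5°, so u = (cos -73.5°, sin -73.5°) = (0.2840, -0.9588) and n = (−sin -73.5°, cos -73.5°) = (0.9588, 0.2840). B is at the origin and L lies 30.0 along u from B, so L = 30.0·u = (8.520, -28.76). Tangency of A1 to both parallel lines with radius 7.0 puts T and C at B ± 7.0·n: T = (6.712, 1.988), C = (-6.712, -1.988). Equal radii place H and E the same way about L: H = L + 7.0·n = (15.23, -26.78), E = L − 7.0·n = (1.809, -30.75). Then |BH| = |H − B| = 30.81.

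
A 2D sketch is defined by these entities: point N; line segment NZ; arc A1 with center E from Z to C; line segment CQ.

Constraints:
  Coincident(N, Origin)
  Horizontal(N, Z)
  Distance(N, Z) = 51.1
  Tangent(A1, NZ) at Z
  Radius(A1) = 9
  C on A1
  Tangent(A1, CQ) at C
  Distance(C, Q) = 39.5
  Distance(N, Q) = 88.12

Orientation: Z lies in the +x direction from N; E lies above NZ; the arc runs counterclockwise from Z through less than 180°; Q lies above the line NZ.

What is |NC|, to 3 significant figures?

58.9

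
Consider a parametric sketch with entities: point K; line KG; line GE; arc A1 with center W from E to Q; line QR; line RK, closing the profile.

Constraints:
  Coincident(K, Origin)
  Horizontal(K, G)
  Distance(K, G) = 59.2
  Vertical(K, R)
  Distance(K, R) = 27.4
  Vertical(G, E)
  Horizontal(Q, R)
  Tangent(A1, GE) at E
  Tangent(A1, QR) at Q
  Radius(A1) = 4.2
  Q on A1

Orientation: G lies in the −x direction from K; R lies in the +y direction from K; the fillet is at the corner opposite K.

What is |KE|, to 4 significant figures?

63.58

The virtual corner opposite K is at (-59.20, 27.40). A1 meets GE tangentially, so WE is at right angles to GE and tangency of A1 to QR means the radius WQ is perpendicular to QR, with radius 4.2, so the center W sits 4.2 in from both sides at W = (-55.00, 23.20). That places the tangent points at E = (-59.20, 23.20) on GE and Q = (-55.00, 27.40) on QR. Then |KE| = |E − K| = 63.58.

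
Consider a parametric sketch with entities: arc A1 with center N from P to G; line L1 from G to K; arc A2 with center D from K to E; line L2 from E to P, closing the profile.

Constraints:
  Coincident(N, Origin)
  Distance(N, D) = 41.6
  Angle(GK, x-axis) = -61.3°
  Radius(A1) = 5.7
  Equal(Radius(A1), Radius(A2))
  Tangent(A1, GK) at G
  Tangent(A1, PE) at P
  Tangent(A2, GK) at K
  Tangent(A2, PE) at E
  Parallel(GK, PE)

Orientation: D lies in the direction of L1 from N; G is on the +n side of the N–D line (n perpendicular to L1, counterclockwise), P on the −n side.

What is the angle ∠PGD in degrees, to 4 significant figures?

82.20°

The slot axis is L1's direction at -61.3°, so u = (cos -61.3°, sin -61.3°) = (0.4802, -0.8771) and n = (−sin -61.3°, cos -61.3°) = (0.8771, 0.4802). N is at the origin and D lies 41.6 along u from N, so D = 41.6·u = (19.98, -36.49). Tangency of A1 to both parallel lines with radius 5.7 puts G and P at N ± 5.7·n: G = (5.000, 2.737), P = (-5.000, -2.737). Then cos ∠PGD = GP·GD / (|GP||GD|), giving 82.20°.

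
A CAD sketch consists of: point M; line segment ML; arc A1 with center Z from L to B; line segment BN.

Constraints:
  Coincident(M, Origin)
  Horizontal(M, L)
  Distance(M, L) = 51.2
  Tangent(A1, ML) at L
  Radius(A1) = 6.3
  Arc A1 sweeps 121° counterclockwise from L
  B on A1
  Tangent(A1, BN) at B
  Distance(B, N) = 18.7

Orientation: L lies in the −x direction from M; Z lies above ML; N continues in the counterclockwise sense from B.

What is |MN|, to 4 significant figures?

61.05

M is at the origin; ML is horizontal with |ML| = 51.2 and L on the −x side, so L = (-51.20, 0.000). A1 meets ML tangentially, so ZL is at right angles to ML, so Z = L + (0, 6.3) = (-51.20, 6.300). On A1, L sits at bearing -90° from Z; a 121° counterclockwise sweep puts B at bearing 31°, so B = Z + 6.3·(cos 31°, sin 31°) = (-45.80, 9.545). A1 meets BN tangentially, so ZB is at right angles to BN, so BN runs along (−sin 31°, cos 31°); with |BN| = 18.7, N = (-55.43, 25.57). Then |MN| = |N − M| = 61.05.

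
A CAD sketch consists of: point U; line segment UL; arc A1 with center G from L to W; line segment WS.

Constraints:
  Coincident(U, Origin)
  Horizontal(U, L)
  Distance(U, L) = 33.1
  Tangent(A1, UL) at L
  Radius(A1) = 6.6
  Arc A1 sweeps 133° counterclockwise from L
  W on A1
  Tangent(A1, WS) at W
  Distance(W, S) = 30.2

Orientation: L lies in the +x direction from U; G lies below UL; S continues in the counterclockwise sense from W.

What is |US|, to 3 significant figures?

59.1

U is at the origin; U and L share the same y with |UL| = 33.1 and L on the +x side, so L = (33.1, 0.00). A1 meets UL tangentially, so GL is at right angles to UL, so G = L + (0, -6.6) = (33.1, -6.60). On A1, L sits at bearing 90° from G; a 133° counterclockwise sweep puts W at bearing 223°, so W = G + 6.6·(cos 223°, sin 223°) = (28.3, -11.1). Since A1 is tangent to WS there, GW ⟂ WS, so WS runs along (−sin 223°, cos 223°); with |WS| = 30.2, S = (48.9, -33.2). Then |US| = |S − U| = 59.1.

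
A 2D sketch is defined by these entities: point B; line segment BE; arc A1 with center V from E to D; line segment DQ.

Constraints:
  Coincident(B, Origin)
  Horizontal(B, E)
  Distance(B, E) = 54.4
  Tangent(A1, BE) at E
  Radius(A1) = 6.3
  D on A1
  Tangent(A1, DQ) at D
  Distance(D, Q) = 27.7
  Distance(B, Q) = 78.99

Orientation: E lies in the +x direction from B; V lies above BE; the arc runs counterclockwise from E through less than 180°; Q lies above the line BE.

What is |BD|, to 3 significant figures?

59.8

B is at the origin; B and E share the same y with |BE| = 54.4 and E on the +x side, so E = (54.4, 0.00). Since A1 is tangent to BE there, VE ⟂ BE, so V = E + (0, 6.3) = (54.4, 6.30). Since VD ⟂ DQ (tangency), |VQ| = √(6.3² + 27.7²) = 28.4 regardless of where D sits on A1. So Q lies on both circle(B, 78.99) and circle(V, 28.4); the above-BE intersection is Q = (74.4, 26.4). D is the foot of the tangent from Q: D = (59.7, 2.96).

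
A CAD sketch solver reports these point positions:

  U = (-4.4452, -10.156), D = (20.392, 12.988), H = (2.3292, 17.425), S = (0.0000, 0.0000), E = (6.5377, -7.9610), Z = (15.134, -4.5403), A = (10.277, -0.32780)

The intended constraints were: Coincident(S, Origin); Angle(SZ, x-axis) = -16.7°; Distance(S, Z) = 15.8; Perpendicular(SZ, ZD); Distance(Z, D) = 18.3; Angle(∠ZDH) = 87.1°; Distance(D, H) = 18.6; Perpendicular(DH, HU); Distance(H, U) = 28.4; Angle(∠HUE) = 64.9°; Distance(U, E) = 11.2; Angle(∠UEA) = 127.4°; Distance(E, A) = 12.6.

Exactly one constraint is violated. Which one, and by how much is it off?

Distance(E, A) = 12.6 — off by 4.10.

S = (0.00, 0.00) ✓; SZ at -16.70° ✓; |SZ| = 15.80 ✓; ∠(SZ, ZD) = 90.00° ✓; |ZD| = 18.30 ✓; ∠ZDH = 87.10° ✓; |DH| = 18.60 ✓; ∠(DH, HU) = 90.00° ✓; |HU| = 28.40 ✓; ∠HUE = 64.90° ✓; |UE| = 11.20 ✓; ∠UEA = 127.4° ✓; |EA| = 8.500 ✗.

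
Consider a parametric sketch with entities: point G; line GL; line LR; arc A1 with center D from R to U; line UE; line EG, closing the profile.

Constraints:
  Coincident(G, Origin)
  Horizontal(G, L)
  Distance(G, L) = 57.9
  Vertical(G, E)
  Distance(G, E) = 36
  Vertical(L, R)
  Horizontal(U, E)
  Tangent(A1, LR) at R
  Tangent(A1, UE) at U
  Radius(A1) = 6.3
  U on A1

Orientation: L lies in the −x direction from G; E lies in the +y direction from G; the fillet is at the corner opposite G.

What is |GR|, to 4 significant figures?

65.07

The virtual corner opposite G is at (-57.90, 36.00). A1 meets LR tangentially, so DR is at right angles to LR and tangency of A1 to UE means the radius DU is perpendicular to UE, with radius 6.3, so the center D sits 6.3 in from both sides at D = (-51.60, 29.70). That places the tangent points at R = (-57.90, 29.70) on LR and U = (-51.60, 36.00) on UE. Then |GR| = |R − G| = 65.07.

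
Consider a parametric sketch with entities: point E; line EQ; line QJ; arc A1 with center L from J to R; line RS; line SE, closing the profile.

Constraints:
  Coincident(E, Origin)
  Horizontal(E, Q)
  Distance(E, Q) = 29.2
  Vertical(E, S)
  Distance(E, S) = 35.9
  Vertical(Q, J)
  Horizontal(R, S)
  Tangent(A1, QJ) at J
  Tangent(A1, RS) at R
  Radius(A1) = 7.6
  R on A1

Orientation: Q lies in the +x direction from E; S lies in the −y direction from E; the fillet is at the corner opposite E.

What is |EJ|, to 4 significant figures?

40.66

The virtual corner opposite E is at (29.20, -35.90). Since A1 is tangent to QJ there, LJ ⟂ QJ and tangency of A1 to RS means the radius LR is perpendicular to RS, with radius 7.6, so the center L sits 7.6 in from both sides at L = (21.60, -28.30). That places the tangent points at J = (29.20, -28.30) on QJ and R = (21.60, -35.90) on RS. Then |EJ| = |J − E| = 40.66.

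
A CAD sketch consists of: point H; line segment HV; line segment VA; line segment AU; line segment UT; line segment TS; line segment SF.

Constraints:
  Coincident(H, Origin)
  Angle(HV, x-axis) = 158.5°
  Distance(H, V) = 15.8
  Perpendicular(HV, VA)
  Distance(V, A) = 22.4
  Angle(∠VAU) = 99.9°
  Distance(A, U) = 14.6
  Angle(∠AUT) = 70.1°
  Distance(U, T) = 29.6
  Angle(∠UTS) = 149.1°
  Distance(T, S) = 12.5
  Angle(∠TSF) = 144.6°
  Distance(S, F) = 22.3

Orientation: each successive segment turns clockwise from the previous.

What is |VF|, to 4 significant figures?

28.01

∠UTS = 149.1° gives TS at -152.4° from the x-axis; with |TS| = 12.5, S = (-18.73, -7.333). ∠TSF = 144.6° gives SF at 172.2° from the x-axis; with |SF| = 22.3, F = (-40.83, -4.307). Then |VF| = |F − V| = 28.01.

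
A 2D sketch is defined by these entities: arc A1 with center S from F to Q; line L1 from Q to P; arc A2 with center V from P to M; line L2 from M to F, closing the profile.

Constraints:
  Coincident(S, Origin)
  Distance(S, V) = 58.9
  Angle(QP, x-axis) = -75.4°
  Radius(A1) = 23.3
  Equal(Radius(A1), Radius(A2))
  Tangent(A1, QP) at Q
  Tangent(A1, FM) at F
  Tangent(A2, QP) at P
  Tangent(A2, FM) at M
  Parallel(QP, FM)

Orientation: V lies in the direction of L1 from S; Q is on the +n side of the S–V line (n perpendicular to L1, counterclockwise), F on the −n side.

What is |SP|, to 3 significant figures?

63.3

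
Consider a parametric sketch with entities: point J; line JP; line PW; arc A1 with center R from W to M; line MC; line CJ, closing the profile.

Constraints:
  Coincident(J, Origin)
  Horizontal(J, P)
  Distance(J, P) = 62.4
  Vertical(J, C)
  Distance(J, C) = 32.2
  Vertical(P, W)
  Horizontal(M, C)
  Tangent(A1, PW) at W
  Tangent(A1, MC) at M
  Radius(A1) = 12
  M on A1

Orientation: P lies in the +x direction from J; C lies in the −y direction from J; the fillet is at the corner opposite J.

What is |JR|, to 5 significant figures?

54.297

J is at the origin; J and P share the same y with |JP| = 62.4 and P on the +x side, so P = (62.400, 0.0000). JC is vertical with |JC| = 32.2 and C on the −y side, so C = (0.0000, -32.200). The virtual corner opposite J is at (62.400, -32.200). The tangent condition forces RW to be normal to PW and tangency of A1 to MC means the radius RM is perpendicular to MC, with radius 12.0, so the center R sits 12.0 in from both sides at R = (50.400, -20.200). Then |JR| = |R − J| = 54.297.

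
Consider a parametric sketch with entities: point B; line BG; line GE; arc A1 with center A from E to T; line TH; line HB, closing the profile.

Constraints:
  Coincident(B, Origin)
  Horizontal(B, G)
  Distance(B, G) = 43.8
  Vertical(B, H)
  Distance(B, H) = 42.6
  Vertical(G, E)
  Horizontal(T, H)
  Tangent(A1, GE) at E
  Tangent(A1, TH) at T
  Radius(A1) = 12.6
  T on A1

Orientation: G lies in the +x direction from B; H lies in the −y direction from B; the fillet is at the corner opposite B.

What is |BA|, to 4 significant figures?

43.28

B and H share the same x with |BH| = 42.6 and H on the −y side, so H = (0.000, -42.60). The virtual corner opposite B is at (43.80, -42.60). The tangent condition forces AE to be normal to GE and tangency of A1 to TH means the radius AT is perpendicular to TH, with radius 12.6, so the center A sits 12.6 in from both sides at A = (31.20, -30.00). Then |BA| = |A − B| = 43.28.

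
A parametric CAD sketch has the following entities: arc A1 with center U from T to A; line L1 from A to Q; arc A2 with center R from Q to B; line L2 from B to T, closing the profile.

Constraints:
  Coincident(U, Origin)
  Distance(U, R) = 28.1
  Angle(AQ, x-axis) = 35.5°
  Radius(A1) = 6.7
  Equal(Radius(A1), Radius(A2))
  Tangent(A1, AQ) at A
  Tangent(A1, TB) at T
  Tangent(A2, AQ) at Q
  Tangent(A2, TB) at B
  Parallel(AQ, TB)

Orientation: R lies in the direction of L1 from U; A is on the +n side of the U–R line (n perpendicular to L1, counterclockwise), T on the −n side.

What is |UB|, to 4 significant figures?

28.89

The slot axis is L1's direction at 35.5°, so u = (cos 35.5°, sin 35.5°) = (0.8141, 0.5807) and n = (−sin 35.5°, cos 35.5°) = (-0.5807, 0.8141). U is at the origin and R lies 28.1 along u from U, so R = 28.1·u = (22.88, 16.32). Tangency of A1 to both parallel lines with radius 6.7 puts A and T at U ± 6.7·n: A = (-3.891, 5.455), T = (3.891, -5.455). Equal radii place Q and B the same way about R: Q = R + 6.7·n = (18.99, 21.77), B = R − 6.7·n = (26.77, 10.86). Then |UB| = |B − U| = 28.89.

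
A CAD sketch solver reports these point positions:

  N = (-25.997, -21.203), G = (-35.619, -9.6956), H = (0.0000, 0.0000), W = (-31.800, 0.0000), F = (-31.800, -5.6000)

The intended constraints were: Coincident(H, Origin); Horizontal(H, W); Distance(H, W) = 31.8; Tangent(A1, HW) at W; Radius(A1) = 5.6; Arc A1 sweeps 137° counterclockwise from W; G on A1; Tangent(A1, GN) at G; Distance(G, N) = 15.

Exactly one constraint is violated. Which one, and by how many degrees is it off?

Tangent(A1, GN) at G — off by 7.10°.

H = (0.00, 0.00) ✓; H.y = 0.00, W.y = 0.00 ✓; |HW| = 31.80 ✓; ∠(FW, WH) = 90.00° ✓; |FW| = 5.600 ✓; bearing(F→G) − bearing(F→W) = 137.0° ✓; |FG| = 5.600 ✓; ∠(FG, GN) = 97.10° ✗; |GN| = 15.00 ✓.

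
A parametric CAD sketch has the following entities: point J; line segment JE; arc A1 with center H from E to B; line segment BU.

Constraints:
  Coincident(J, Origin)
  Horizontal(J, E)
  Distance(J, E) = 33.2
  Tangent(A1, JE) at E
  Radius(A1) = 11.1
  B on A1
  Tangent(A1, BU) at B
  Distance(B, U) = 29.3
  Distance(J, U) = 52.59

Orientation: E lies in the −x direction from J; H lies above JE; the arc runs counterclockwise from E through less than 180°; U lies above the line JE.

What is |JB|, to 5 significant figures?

26.758

J is at the origin; J and E share the same y with |JE| = 33.2 and E on the −x side, so E = (-33.200, 0.0000). Since A1 is tangent to JE there, HE ⟂ JE, so H = E + (0, 11.1) = (-33.200, 11.100). Since HB ⟂ BU (tangency), |HU| = √(11.1² + 29.3²) = 31.332 regardless of where B sits on A1. So U lies on both circle(J, 52.59) and circle(H, 31.332); the above-JE intersection is U = (-31.159, 42.366). B is the foot of the tangent from U: B = (-22.586, 14.348).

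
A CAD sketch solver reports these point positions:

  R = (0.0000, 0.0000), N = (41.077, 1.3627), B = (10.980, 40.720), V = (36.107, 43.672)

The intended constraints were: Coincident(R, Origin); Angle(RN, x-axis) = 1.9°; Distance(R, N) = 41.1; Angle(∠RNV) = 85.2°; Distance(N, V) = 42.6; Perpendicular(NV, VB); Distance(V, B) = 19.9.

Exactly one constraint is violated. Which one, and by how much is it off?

Distance(V, B) = 19.9 — off by 5.40.

R = (0.00, 0.00) ✓; RN at 1.900° ✓; |RN| = 41.10 ✓; ∠RNV = 85.20° ✓; |NV| = 42.60 ✓; ∠(NV, VB) = 90.00° ✓; |VB| = 25.30 ✗.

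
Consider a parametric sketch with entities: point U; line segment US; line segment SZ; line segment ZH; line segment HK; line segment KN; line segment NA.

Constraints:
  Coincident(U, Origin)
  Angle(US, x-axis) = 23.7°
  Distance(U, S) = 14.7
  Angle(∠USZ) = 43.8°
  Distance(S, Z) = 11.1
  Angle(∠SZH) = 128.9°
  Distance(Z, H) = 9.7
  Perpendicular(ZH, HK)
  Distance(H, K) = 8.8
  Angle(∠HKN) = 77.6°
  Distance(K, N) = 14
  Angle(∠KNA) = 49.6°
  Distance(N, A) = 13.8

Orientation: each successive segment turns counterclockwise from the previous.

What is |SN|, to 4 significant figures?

4.132

U is at the origin; US runs at 23.7° with length 14.7, so S = (13.46, 5.909). ∠USZ = 43.8° gives SZ at 159.9° from the x-axis; with |SZ| = 11.1, Z = (3.036, 9.723). ∠SZH = 128.9° gives ZH at -149.0° from the x-axis; with |ZH| = 9.7, H = (-5.278, 4.727). ZH ⟂ HK, so HK runs at -59.00°; with |HK| = 8.8, K = (-0.7459, -2.816). ∠HKN = 77.6° gives KN at 43.40° from the x-axis; with |KN| = 14.0, N = (9.426, 6.804). Then |SN| = |N − S| = 4.132.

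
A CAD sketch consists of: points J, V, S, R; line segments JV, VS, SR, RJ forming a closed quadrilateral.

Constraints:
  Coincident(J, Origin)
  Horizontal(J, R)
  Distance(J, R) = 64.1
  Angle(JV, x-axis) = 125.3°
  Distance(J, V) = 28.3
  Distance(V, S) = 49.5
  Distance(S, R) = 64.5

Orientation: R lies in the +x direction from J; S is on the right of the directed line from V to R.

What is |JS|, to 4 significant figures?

22.51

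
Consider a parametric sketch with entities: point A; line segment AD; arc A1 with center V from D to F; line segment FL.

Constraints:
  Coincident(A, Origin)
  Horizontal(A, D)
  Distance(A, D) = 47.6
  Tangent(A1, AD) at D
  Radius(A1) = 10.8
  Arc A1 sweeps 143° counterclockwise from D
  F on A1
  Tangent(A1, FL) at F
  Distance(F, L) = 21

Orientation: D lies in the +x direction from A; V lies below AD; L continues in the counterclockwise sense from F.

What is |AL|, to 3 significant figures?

66.2

A is at the origin; AD is horizontal with |AD| = 47.6 and D on the +x side, so D = (47.6, 0.00). Since A1 is tangent to AD there, VD ⟂ AD, so V = D + (0, -10.8) = (47.6, -10.8). On A1, D sits at bearing 90° from V; a 143° counterclockwise sweep puts F at bearing 233°, so F = V + 10.8·(cos 233°, sin 233°) = (41.1, -19.4). The tangent condition forces VF to be normal to FL, so FL runs along (−sin 233°, cos 233°); with |FL| = 21.0, L = (57.9, -32.1). Then |AL| = |L − A| = 66.2.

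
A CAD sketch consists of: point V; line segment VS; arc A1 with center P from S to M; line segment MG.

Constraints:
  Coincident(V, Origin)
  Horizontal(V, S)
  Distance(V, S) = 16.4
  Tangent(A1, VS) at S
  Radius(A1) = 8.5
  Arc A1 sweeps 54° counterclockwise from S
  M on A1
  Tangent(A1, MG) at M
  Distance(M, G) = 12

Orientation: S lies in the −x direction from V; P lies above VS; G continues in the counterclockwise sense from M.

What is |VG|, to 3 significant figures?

13.4

On A1, S sits at bearing -90° from P; a 54° counterclockwise sweep puts M at bearing -36°, so M = P + 8.5·(cos -36°, sin -36°) = (-9.52, 3.50). Tangency of A1 to MG means the radius PM is perpendicular to MG, so MG runs along (−sin -36°, cos -36°); with |MG| = 12.0, G = (-2.47, 13.2). Then |VG| = |G − V| = 13.4.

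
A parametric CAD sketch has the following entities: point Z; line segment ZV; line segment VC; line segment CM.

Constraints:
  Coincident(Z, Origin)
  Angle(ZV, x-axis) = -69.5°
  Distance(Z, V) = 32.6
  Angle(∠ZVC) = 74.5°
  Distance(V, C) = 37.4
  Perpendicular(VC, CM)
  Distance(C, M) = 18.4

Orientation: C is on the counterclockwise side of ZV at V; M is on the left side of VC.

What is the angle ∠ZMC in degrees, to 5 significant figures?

114.40°

∠ZVC = 74.5°, so VC runs at -69.5° + (180° − 74.5°) = 36.000° from the x-axis; with |VC| = 37.4, C = V + 37.4·(cos 36.000°, sin 36.000°) = (41.674, -8.5523). VC is perpendicular to CM; with |CM| = 18.4 on the left of VC, M = C + 18.4·(-0.58779, 0.80902) = (30.859, 6.3336). Then cos ∠ZMC = MZ·MC / (|MZ||MC|), giving 114.40°.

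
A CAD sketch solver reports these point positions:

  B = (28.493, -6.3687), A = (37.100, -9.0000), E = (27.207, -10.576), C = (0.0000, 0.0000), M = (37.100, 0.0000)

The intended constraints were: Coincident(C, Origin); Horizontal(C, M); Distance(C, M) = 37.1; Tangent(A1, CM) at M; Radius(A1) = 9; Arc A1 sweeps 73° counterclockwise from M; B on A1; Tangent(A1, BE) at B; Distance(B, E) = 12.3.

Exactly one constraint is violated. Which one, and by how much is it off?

Distance(B, E) = 12.3 — off by 7.90.

C = (0.00, 0.00) ✓; C.y = 0.00, M.y = 0.00 ✓; |CM| = 37.10 ✓; ∠(AM, MC) = 90.00° ✓; |AM| = 9.000 ✓; bearing(A→B) − bearing(A→M) = 73.00° ✓; |AB| = 9.000 ✓; ∠(AB, BE) = 90.00° ✓; |BE| = 4.399 ✗.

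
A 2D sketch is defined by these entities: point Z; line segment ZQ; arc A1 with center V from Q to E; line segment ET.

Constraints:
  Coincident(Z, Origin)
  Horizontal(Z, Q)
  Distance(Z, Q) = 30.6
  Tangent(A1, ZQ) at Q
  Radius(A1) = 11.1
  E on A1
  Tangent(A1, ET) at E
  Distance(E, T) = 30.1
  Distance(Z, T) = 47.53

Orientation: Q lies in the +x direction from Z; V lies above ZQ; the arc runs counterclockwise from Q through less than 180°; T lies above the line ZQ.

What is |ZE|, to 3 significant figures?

43.3

Checks: ∠(VQ, QZ) = 90.00° ✓; |VE| = 11.10 ✓; ∠(VE, ET) = 90.00° ✓; |ET| = 30.10 ✓; |ZT| = 47.53 ✓.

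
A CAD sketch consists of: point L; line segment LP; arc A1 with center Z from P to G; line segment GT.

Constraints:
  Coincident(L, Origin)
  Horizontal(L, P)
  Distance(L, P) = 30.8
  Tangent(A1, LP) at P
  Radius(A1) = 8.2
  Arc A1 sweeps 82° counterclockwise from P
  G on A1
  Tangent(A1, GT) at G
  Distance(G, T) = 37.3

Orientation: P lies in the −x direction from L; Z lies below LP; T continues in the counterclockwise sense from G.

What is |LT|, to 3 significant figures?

62.3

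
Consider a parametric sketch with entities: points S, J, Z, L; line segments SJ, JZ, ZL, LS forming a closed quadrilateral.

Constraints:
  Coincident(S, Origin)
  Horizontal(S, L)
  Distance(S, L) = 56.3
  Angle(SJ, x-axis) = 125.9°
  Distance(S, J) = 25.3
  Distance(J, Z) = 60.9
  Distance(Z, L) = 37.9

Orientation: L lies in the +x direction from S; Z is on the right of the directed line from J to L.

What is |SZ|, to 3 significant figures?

36.0

Checks: |JZ| = 60.90 ✓; |ZL| = 37.90 ✓.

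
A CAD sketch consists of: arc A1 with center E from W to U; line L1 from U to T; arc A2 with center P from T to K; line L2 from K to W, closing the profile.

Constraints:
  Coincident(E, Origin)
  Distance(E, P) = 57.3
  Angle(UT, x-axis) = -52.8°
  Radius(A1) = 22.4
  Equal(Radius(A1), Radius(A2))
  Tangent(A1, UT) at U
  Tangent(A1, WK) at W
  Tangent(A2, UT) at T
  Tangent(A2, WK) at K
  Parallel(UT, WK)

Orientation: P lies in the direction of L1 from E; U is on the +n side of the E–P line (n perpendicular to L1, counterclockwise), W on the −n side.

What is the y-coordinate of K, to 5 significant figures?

-59.184

The slot axis is L1's direction at -52.8°, so u = (cos -52.8°, sin -52.8°) = (0.60460, -0.79653) and n = (−sin -52.8°, cos -52.8°) = (0.79653, 0.60460). E is at the origin and P lies 57.3 along u from E, so P = 57.3·u = (34.644, -45.641). Tangency of A1 to both parallel lines with radius 22.4 puts U and W at E ± 22.4·n: U = (17.842, 13.543), W = (-17.842, -13.543). Equal radii place T and K the same way about P: T = P + 22.4·n = (52.486, -32.098), K = P − 22.4·n = (16.801, -59.184). So K.y = -59.184.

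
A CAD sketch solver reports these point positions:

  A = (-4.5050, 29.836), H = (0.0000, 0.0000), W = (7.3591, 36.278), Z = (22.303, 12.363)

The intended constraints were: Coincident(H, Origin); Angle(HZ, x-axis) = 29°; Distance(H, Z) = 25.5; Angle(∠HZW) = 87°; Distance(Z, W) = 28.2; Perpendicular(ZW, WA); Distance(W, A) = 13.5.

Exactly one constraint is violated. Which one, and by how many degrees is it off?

Perpendicular(ZW, WA) — off by 3.50°.

H = (0.00, 0.00) ✓; HZ at 29.00° ✓; |HZ| = 25.50 ✓; ∠HZW = 87.00° ✓; |ZW| = 28.20 ✓; ∠(ZW, WA) = 86.50° ✗; |WA| = 13.50 ✓.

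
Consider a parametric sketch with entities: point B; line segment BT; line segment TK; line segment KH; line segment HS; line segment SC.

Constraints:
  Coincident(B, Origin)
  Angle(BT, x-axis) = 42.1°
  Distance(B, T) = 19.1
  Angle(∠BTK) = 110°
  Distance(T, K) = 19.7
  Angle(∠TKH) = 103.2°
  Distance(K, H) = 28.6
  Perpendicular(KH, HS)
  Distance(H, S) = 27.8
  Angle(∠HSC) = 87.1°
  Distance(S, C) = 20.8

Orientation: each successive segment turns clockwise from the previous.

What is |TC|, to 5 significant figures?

14.463

B is at the origin; BT runs at 42.1° with length 19.1, so T = (14.172, 12.805). ∠BTK = 110.0° gives TK at -27.900° from the x-axis; with |TK| = 19.7, K = (31.582, 3.5869). ∠TKH = 103.2° gives KH at -104.70° from the x-axis; with |KH| = 28.6, H = (24.324, -24.077). The perpendicularity gives HS at right angles to KH, so HS runs at 165.30°; with |HS| = 27.8, S = (-2.5656, -17.022). ∠HSC = 87.1° gives SC at 72.400° from the x-axis; with |SC| = 20.8, C = (3.7237, 2.8039). Then |TC| = |C − T| = 14.463.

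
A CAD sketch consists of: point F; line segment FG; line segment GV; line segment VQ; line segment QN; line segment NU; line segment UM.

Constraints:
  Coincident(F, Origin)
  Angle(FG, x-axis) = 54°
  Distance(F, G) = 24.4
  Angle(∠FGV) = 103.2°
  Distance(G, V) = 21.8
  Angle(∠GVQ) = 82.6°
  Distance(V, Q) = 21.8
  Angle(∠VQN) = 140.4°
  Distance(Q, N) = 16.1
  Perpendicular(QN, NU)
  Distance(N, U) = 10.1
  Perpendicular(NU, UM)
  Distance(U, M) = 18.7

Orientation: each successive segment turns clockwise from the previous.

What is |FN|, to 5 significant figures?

15.549

F is at the origin; FG runs at 54.0° with length 24.4, so G = (14.342, 19.740). ∠FGV = 103.2° gives GV at -22.800° from the x-axis; with |GV| = 21.8, V = (34.439, 11.292). ∠GVQ = 82.6° gives VQ at -120.20° from the x-axis; with |VQ| = 21.8, Q = (23.473, -7.5490). ∠VQN = 140.4° gives QN at -159.80° from the x-axis; with |QN| = 16.1, N = (8.3630, -13.108). Then |FN| = |N − F| = 15.549.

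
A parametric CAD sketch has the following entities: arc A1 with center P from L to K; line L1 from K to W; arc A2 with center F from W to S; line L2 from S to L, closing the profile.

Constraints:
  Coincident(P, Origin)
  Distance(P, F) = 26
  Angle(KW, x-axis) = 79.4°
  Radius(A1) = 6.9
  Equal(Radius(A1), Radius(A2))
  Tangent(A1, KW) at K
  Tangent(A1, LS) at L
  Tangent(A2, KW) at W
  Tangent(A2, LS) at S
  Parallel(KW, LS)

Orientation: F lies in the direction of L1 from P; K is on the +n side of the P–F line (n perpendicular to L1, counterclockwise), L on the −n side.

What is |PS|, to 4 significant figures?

26.90

The slot axis is L1's direction at 79.4°, so u = (cos 79.4°, sin 79.4°) = (0.1840, 0.9829) and n = (−sin 79.4°, cos 79.4°) = (-0.9829, 0.1840). P is at the origin and F lies 26.0 along u from P, so F = 26.0·u = (4.783, 25.56). Tangency of A1 to both parallel lines with radius 6.9 puts K and L at P ± 6.9·n: K = (-6.782, 1.269), L = (6.782, -1.269). Equal radii place W and S the same way about F: W = F + 6.9·n = (-2.000, 26.83), S = F − 6.9·n = (11.56, 24.29). Then |PS| = |S − P| = 26.90.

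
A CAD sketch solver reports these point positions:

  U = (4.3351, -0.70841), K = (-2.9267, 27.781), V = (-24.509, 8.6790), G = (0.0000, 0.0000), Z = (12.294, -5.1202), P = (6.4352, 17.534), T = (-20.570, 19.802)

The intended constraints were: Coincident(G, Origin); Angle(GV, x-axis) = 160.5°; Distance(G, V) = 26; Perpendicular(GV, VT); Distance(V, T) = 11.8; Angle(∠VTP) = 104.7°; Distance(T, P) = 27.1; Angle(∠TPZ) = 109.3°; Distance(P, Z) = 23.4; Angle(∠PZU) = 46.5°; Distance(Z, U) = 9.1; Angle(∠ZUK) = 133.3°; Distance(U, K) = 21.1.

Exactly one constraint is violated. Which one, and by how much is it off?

Distance(U, K) = 21.1 — off by 8.30.

G = (0.00, 0.00) ✓; GV at 160.5° ✓; |GV| = 26.00 ✓; ∠(GV, VT) = 90.00° ✓; |VT| = 11.80 ✓; ∠VTP = 104.7° ✓; |TP| = 27.10 ✓; ∠TPZ = 109.3° ✓; |PZ| = 23.40 ✓; ∠PZU = 46.50° ✓; |ZU| = 9.100 ✓; ∠ZUK = 133.3° ✓; |UK| = 29.40 ✗.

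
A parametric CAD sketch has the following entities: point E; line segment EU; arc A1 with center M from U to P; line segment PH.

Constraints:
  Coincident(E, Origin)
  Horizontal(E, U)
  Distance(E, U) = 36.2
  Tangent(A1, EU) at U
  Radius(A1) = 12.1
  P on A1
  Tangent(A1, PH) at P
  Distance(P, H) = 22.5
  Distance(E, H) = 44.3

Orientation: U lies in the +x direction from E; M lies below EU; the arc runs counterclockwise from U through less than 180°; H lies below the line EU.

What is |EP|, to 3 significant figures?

27.6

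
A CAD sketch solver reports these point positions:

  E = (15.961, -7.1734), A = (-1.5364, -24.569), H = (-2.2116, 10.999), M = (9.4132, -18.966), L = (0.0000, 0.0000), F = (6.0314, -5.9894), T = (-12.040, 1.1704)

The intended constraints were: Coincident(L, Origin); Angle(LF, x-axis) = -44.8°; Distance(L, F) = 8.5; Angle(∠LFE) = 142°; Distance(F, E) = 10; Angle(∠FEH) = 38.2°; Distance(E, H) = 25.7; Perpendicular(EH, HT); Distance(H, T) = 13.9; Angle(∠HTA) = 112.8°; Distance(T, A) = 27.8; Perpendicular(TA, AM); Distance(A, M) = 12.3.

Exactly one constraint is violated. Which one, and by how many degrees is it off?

Perpendicular(TA, AM) — off by 4.90°.

L = (0.00, 0.00) ✓; LF at -44.80° ✓; |LF| = 8.500 ✓; ∠LFE = 142.0° ✓; |FE| = 10.00 ✓; ∠FEH = 38.20° ✓; |EH| = 25.70 ✓; ∠(EH, HT) = 90.00° ✓; |HT| = 13.90 ✓; ∠HTA = 112.8° ✓; |TA| = 27.80 ✓; ∠(TA, AM) = 94.90° ✗; |AM| = 12.30 ✓.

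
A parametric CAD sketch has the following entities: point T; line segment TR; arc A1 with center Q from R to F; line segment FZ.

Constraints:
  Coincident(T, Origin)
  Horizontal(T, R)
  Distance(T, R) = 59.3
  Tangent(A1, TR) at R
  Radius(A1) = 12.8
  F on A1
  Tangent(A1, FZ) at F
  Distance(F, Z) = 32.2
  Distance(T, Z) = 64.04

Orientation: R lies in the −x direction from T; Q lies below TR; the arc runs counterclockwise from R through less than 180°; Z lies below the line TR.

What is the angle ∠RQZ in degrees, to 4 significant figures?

157.1°

T is at the origin; T and R share the same y with |TR| = 59.3 and R on the −x side, so R = (-59.30, 0.000). The tangent condition forces QR to be normal to TR, so Q = R + (0, -12.8) = (-59.30, -12.80). Since QF ⟂ FZ (tangency), |QZ| = √(12.8² + 32.2²) = 34.65 regardless of where F sits on A1. So Z lies on both circle(T, 64.04) and circle(Q, 34.65); the below-TR intersection is Z = (-45.83, -44.73). F is the foot of the tangent from Z: F = (-68.42, -21.78).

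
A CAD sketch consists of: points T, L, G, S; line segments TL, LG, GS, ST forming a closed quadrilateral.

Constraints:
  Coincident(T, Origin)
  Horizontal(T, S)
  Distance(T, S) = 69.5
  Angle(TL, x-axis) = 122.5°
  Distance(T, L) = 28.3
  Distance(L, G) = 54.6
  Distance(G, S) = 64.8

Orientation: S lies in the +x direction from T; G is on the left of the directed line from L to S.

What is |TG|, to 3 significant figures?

61.1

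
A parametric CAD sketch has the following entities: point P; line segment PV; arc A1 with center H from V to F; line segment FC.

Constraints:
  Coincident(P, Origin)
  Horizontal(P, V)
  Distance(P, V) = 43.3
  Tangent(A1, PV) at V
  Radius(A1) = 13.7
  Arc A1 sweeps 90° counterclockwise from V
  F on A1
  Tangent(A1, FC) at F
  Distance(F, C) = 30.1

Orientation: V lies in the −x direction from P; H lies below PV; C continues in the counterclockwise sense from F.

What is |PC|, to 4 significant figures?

71.88

P is at the origin; PV is horizontal with |PV| = 43.3 and V on the −x side, so V = (-43.30, 0.000). Tangency of A1 to PV means the radius HV is perpendicular to PV, so H = V + (0, -13.7) = (-43.30, -13.70). On A1, V sits at bearing 90° from H; a 90° counterclockwise sweep puts F at bearing 180°, so F = H + 13.7·(cos 180°, sin 180°) = (-57.00, -13.70). Tangency of A1 to FC means the radius HF is perpendicular to FC, so FC runs along (−sin 180°, cos 180°); with |FC| = 30.1, C = (-57.00, -43.80). Then |PC| = |C − P| = 71.88.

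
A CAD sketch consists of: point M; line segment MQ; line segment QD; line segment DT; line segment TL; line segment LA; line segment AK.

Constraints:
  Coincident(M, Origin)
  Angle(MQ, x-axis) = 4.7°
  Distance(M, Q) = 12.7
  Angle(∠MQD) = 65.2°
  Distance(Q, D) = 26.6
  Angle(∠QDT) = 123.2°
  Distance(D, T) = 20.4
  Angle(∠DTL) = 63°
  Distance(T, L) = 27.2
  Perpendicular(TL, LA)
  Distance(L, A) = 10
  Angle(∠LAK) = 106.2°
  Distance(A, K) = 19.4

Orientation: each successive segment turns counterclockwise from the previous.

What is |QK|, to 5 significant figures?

27.715

M is at the origin; MQ runs at 4.7° with length 12.7, so Q = (12.657, 1.0406). ∠MQD = 65.2° gives QD at 119.50° from the x-axis; with |QD| = 26.6, D = (-0.44117, 24.192). ∠QDT = 123.2° gives DT at 176.30° from the x-axis; with |DT| = 20.4, T = (-20.799, 25.509). ∠DTL = 63.0° gives TL at -66.700° from the x-axis; with |TL| = 27.2, L = (-10.040, 0.52680). The perpendicularity gives LA at right angles to TL, so LA runs at 23.300°; with |LA| = 10.0, A = (-0.85535, 4.4823). ∠LAK = 106.2° gives AK at 97.100° from the x-axis; with |AK| = 19.4, K = (-3.2532, 23.733). Then |QK| = |K − Q| = 27.715.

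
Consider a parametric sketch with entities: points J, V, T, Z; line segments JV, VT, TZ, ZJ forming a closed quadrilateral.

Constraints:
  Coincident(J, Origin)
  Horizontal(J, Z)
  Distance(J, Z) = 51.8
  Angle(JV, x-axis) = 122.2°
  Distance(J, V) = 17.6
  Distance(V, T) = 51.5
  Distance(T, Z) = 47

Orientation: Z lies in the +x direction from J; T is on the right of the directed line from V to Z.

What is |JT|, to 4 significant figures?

33.94

Checks: |VT| = 51.50 ✓; |TZ| = 47.00 ✓.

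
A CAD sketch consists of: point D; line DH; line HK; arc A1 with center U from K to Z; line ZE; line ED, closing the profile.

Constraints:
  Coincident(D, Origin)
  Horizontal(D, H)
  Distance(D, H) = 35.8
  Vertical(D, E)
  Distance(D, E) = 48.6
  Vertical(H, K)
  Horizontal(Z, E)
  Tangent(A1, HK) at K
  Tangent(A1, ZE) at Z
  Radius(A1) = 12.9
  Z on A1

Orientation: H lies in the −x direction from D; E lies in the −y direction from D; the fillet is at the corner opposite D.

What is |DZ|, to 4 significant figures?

53.72

D is at the origin; DH is horizontal with |DH| = 35.8 and H on the −x side, so H = (-35.80, 0.000). D and E share the same x with |DE| = 48.6 and E on the −y side, so E = (0.000, -48.60). The virtual corner opposite D is at (-35.80, -48.60). The tangent condition forces UK to be normal to HK and A1 meets ZE tangentially, so UZ is at right angles to ZE, with radius 12.9, so the center U sits 12.9 in from both sides at U = (-22.90, -35.70). That places the tangent points at K = (-35.80, -35.70) on HK and Z = (-22.90, -48.60) on ZE. Then |DZ| = |Z − D| = 53.72.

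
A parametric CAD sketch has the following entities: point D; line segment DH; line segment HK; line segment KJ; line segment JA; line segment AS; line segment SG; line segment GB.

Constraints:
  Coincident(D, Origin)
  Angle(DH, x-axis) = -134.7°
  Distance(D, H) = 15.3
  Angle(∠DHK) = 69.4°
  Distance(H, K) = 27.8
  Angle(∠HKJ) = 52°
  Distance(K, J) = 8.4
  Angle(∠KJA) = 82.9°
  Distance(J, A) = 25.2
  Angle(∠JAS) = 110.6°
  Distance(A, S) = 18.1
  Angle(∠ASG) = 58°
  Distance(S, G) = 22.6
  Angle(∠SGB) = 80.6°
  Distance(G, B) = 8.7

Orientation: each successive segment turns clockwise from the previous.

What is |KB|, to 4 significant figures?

12.14

∠ASG = 58.0° gives SG at 58.20° from the x-axis; with |SG| = 22.6, G = (-29.18, 7.974). ∠SGB = 80.6° gives GB at -41.20° from the x-axis; with |GB| = 8.7, B = (-22.63, 2.243). Then |KB| = |B − K| = 12.14.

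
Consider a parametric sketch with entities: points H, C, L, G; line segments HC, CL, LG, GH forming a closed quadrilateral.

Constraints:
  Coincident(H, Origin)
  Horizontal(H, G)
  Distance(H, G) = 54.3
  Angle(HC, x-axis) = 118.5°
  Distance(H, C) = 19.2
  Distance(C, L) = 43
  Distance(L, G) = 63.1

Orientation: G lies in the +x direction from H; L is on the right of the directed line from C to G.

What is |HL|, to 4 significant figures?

25.94

H is at the origin; HG is horizontal with |HG| = 54.3 and G in +x, so G = (54.3, 0). HC runs at 118.5° with |HC| = 19.2, so C = (-9.161, 16.87). L is determined by |CL| = 43.0 and |LG| = 63.1 together: it lies at the intersection of circle(C, 43.0) and circle(G, 63.1). With |CG| = 65.67, the foot of the radical line on CG is 16.59 from C and the perpendicular offset is √(43.0² − 16.59²) = 39.67. Taking the right-of-CG solution: L = (-3.317, -25.73).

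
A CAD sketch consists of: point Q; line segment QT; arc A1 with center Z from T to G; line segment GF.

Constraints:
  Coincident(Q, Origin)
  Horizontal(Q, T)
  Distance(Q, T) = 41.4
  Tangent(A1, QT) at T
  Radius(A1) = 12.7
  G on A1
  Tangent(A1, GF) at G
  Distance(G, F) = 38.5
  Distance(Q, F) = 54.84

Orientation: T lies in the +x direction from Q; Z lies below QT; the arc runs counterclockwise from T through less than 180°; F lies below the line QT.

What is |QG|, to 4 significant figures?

30.87

Q is at the origin; Q and T share the same y with |QT| = 41.4 and T on the +x side, so T = (41.40, 0.000). The tangent condition forces ZT to be normal to QT, so Z = T + (0, -12.7) = (41.40, -12.70). Since ZG ⟂ GF (tangency), |ZF| = √(12.7² + 38.5²) = 40.54 regardless of where G sits on A1. So F lies on both circle(Q, 54.84) and circle(Z, 40.54); the below-QT intersection is F = (23.99, -49.31). G is the foot of the tangent from F: G = (28.80, -11.11).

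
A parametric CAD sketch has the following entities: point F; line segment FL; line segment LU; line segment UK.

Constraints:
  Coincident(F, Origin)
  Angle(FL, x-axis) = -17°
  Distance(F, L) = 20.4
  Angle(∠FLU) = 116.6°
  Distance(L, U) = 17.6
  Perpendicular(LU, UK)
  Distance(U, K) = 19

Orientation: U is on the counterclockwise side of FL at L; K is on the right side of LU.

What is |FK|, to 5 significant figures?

45.843

F is at the origin; FL runs at -17.0° with length 20.4, so L = 20.4·(cos -17.0°, sin -17.0°) = (19.509, -5.9644). ∠FLU = 116.6°, so LU runs at -17.0° + (180° − 116.6°) = 46.400° from the x-axis; with |LU| = 17.6, U = L + 17.6·(cos 46.400°, sin 46.400°) = (31.646, 6.7810). LU is perpendicular to UK; with |UK| = 19.0 on the right of LU, K = U + 19.0·(0.72417, -0.68962) = (45.405, -6.3217). Then |FK| = |K − F| = 45.843.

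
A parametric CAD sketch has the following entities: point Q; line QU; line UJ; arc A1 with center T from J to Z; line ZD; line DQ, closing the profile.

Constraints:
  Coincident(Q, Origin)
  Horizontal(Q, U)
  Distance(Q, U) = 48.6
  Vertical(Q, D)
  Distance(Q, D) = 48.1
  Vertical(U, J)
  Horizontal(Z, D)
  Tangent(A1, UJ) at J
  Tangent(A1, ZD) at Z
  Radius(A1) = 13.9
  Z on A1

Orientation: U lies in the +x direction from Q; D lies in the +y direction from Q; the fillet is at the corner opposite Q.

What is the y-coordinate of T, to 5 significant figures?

34.200

Q is at the origin; QU is horizontal with |QU| = 48.6 and U on the +x side, so U = (48.600, 0.0000). Q and D share the same x with |QD| = 48.1 and D on the +y side, so D = (0.0000, 48.100). The virtual corner opposite Q is at (48.600, 48.100). Tangency of A1 to UJ means the radius TJ is perpendicular to UJ and since A1 is tangent to ZD there, TZ ⟂ ZD, with radius 13.9, so the center T sits 13.9 in from both sides at T = (34.700, 34.200). So T.y = 34.200.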